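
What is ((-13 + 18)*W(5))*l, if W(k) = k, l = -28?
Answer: -700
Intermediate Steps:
((-13 + 18)*W(5))*l = ((-13 + 18)*5)*(-28) = (5*5)*(-28) = 25*(-28) = -700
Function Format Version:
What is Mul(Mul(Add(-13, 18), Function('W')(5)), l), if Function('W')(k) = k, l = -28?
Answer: -700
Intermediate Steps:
Mul(Mul(Add(-13, 18), Function('W')(5)), l) = Mul(Mul(Add(-13, 18), 5), -28) = Mul(Mul(5, 5), -28) = Mul(25, -28) = -700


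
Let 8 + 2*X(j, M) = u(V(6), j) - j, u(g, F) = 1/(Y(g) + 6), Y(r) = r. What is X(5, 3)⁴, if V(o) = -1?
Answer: 1048576/625 ≈ 1677.7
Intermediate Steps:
u(g, F) = 1/(6 + g) (u(g, F) = 1/(g + 6) = 1/(6 + g))
X(j, M) = -39/10 - j/2 (X(j, M) = -4 + (1/(6 - 1) - j)/2 = -4 + (1/5 - j)/2 = -4 + (⅕ - j)/2 = -4 + (⅒ - j/2) = -39/10 - j/2)
X(5, 3)⁴ = (-39/10 - ½*5)⁴ = (-39/10 - 5/2)⁴ = (-32/5)⁴ = 1048576/625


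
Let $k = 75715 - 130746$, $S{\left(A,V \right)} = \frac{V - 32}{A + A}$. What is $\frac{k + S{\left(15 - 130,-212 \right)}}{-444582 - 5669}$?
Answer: $\frac{6328443}{51778865} \approx 0.12222$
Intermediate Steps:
$S{\left(A,V \right)} = \frac{-32 + V}{2 A}$
$k = -55031$
$\frac{k + S{\left(15 - 130,-212 \right)}}{-444582 - 5669} = \frac{-55031 + \frac{-32 - 212}{2 \left(15 - 130\right)}}{-444582 - 5669} = \frac{-55031 + \frac{1}{2} \frac{1}{15 - 130} \left(-244\right)}{-450251} = \left(-55031 + \frac{1}{2} \frac{1}{-115} \left(-244\right)\right) \left(- \frac{1}{450251}\right) = \left(-55031 + \frac{1}{2} \left(- \frac{1}{115}\right) \left(-244\right)\right) \left(- \frac{1}{450251}\right) = \left(-55031 + \frac{122}{115}\right) \left(- \frac{1}{450251}\right) = \left(- \frac{6328443}{115}\right) \left(- \frac{1}{450251}\right) = \frac{6328443}{51778865}$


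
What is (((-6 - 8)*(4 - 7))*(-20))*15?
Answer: -12600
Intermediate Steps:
(((-6 - 8)*(4 - 7))*(-20))*15 = (-14*(-3)*(-20))*15 = (42*(-20))*15 = -840*15 = -12600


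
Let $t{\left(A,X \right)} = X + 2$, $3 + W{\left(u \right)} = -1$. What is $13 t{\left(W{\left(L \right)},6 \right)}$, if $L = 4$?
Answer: $104$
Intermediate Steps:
$W{\left(u \right)} = -4$ ($W{\left(u \right)} = -3 - 1 = -4$)
$t{\left(A,X \right)} = 2 + X$
$13 t{\left(W{\left(L \right)},6 \right)} = 13 \left(2 + 6\right) = 13 \cdot 8 = 104$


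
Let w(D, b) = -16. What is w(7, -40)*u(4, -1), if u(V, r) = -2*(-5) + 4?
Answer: -224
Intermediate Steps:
u(V, r) = 14 (u(V, r) = 10 + 4 = 14)
w(7, -40)*u(4, -1) = -16*14 = -224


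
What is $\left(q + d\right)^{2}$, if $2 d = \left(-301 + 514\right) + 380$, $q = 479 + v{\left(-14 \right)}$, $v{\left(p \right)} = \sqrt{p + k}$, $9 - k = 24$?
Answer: $\frac{2405485}{4} + 1551 i \sqrt{29} \approx 6.0137 \cdot 10^{5} + 8352.4 i$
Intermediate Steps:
$k = -15$ ($k = 9 - 24 = -15$)
$v{\left(p \right)} = \sqrt{-15 + p}$ ($v{\left(p \right)} = \sqrt{p - 15} = \sqrt{-15 + p}$)
$q = 479 + i \sqrt{29}$ ($q = 479 + \sqrt{-15 - 14} = 479 + \sqrt{-29} = 479 + i \sqrt{29} \approx 479.0 + 5.3852 i$)
$d = \frac{593}{2}$ ($d = \frac{\left(-301 + 514\right) + 380}{2} = \frac{213 + 380}{2} = \frac{1}{2} \cdot 593 = \frac{593}{2} \approx 296.5$)
$\left(q + d\right)^{2} = \left(\left(479 + i \sqrt{29}\right) + \frac{593}{2}\right)^{2} = \left(\frac{1551}{2} + i \sqrt{29}\right)^{2}$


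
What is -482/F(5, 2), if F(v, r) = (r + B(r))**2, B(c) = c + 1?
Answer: -482/25 ≈ -19.280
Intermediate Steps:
B(c) = 1 + c
F(v, r) = (1 + 2*r)**2 (F(v, r) = (r + (1 + r))**2 = (1 + 2*r)**2)
-482/F(5, 2) = -482/(1 + 2*2)**2 = -482/(1 + 4)**2 = -482/(5**2) = -482/25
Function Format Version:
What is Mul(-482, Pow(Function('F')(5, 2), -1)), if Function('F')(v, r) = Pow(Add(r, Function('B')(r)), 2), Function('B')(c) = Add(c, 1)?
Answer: Rational(-482, 25) ≈ -19.280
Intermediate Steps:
Function('B')(c) = Add(1, c)
Function('F')(v, r) = Pow(Add(1, Mul(2, r)), 2) (Function('F')(v, r) = Pow(Add(r, Add(1, r)), 2) = Pow(Add(1, Mul(2, r)), 2))
Mul(-482, Pow(Function('F')(5, 2), -1)) = Mul(-482, Pow(Pow(Add(1, Mul(2, 2)), 2), -1)) = Mul(-482, Pow(Pow(Add(1, 4), 2), -1)) = Mul(-482, Pow(Pow(5, 2), -1)) = Mul(-482, Pow(25, -1)) = Mul(-482, Rational(1, 25)) = Rational(-482, 25)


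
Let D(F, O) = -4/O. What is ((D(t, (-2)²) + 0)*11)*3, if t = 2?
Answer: -33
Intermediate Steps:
((D(t, (-2)²) + 0)*11)*3 = ((-4/((-2)²) + 0)*11)*3 = ((-4/4 + 0)*11)*3 = ((-4*¼ + 0)*11)*3 = ((-1 + 0)*11)*3 = -1*11*3 = -11*3 = -33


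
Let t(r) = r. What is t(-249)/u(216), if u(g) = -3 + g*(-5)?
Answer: 83/361 ≈ 0.22992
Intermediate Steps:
u(g) = -3 - 5*g
t(-249)/u(216) = -249/(-3 - 5*216) = -249/(-3 - 1080) = -249/(-1083) = -249*(-1/1083) = 83/361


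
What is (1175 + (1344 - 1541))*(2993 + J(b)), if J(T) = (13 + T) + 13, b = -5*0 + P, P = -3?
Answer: 2949648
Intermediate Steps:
b = -3 (b = -5*0 - 3 = 0 - 3 = -3)
J(T) = 26 + T
(1175 + (1344 - 1541))*(2993 + J(b)) = (1175 + (1344 - 1541))*(2993 + (26 - 3)) = (1175 - 197)*(2993 + 23) = 978*3016 = 2949648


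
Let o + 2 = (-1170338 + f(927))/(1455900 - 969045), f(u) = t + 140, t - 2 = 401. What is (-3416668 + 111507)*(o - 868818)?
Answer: 279610361216689819/97371 ≈ 2.8716e+12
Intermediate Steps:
t = 403 (t = 2 + 401 = 403)
f(u) = 543 (f(u) = 403 + 140 = 543)
o = -428701/97371 (o = -2 + (-1170338 + 543)/(1455900 - 969045) = -2 - 1169795/486855 = -2 - 1169795*1/486855 = -2 - 233959/97371 = -428701/97371 ≈ -4.4028)
(-3416668 + 111507)*(o - 868818) = (-3416668 + 111507)*(-428701/97371 - 868818) = -3305161*(-84598106179/97371) = 279610361216689819/97371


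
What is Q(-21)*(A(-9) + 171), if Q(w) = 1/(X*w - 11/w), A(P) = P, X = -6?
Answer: 3402/2657 ≈ 1.2804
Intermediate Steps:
Q(w) = 1/(-11/w - 6*w) (Q(w) = 1/(-6*w - 11/w) = 1/(-11/w - 6*w))
Q(-21)*(A(-9) + 171) = (-1*(-21)/(11 + 6*(-21)**2))*(-9 + 171) = -1*(-21)/(11 + 6*441)*162 = -1*(-21)/(11 + 2646)*162 = -1*(-21)/2657*162 = -1*(-21)*1/2657*162 = (21/2657)*162 = 3402/2657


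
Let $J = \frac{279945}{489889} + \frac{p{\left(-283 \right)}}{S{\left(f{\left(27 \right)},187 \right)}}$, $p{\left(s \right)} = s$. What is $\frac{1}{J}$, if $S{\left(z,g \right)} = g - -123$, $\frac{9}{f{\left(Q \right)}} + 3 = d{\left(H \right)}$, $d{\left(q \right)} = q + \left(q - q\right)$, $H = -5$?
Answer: $- \frac{151865590}{51855637} \approx -2.9286$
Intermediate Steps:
$d{\left(q \right)} = q$ ($d{\left(q \right)} = q + 0 = q$)
$f{\left(Q \right)} = - \frac{9}{8}$ ($f{\left(Q \right)} = \frac{9}{-3 - 5} = \frac{9}{-8} = 9 \left(- \frac{1}{8}\right) = - \frac{9}{8}$)
$S{\left(z,g \right)} = 123 + g$ ($S{\left(z,g \right)} = g + 123 = 123 + g$)
$J = - \frac{51855637}{151865590}$ ($J = \frac{279945}{489889} - \frac{283}{123 + 187} = 279945 \cdot \frac{1}{489889} - \frac{283}{310} = \frac{279945}{489889} - \frac{283}{310} = - \frac{51855637}{151865590} \approx -0.34146$)
$\frac{1}{J} = \frac{1}{- \frac{51855637}{151865590}} = - \frac{151865590}{51855637}$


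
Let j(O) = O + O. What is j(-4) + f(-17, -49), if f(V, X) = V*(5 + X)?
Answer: 740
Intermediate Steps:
j(O) = 2*O
j(-4) + f(-17, -49) = 2*(-4) - 17*(5 - 49) = -8 - 17*(-44) = -8 + 748 = 740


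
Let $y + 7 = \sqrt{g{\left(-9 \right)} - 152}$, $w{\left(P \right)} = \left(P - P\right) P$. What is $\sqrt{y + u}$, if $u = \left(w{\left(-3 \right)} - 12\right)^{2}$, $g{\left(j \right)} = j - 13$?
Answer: $\sqrt{137 + i \sqrt{174}} \approx 11.718 + 0.56284 i$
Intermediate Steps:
$w{\left(P \right)} = 0$ ($w{\left(P \right)} = 0 P = 0$)
$g{\left(j \right)} = -13 + j$
$u = 144$ ($u = \left(0 - 12\right)^{2} = \left(-12\right)^{2} = 144$)
$y = -7 + i \sqrt{174}$ ($y = -7 + \sqrt{\left(-13 - 9\right) - 152} = -7 + \sqrt{-22 - 152} = -7 + \sqrt{-174} = -7 + i \sqrt{174} \approx -7.0 + 13.191 i$)
$\sqrt{y + u} = \sqrt{\left(-7 + i \sqrt{174}\right) + 144} = \sqrt{137 + i \sqrt{174}}$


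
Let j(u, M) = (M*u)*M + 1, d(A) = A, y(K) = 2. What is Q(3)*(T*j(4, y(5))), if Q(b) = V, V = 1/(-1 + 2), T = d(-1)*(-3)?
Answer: 51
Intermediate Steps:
T = 3 (T = -1*(-3) = 3)
V = 1 (V = 1/1 = 1)
j(u, M) = 1 + u*M**2 (j(u, M) = u*M**2 + 1 = 1 + u*M**2)
Q(b) = 1
Q(3)*(T*j(4, y(5))) = 1*(3*(1 + 4*2**2)) = 1*(3*(1 + 4*4)) = 1*(3*(1 + 16)) = 1*(3*17) = 1*51 = 51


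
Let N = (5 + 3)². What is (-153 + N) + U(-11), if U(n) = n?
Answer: -100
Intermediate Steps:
N = 64 (N = 8² = 64)
(-153 + N) + U(-11) = (-153 + 64) - 11 = -89 - 11 = -100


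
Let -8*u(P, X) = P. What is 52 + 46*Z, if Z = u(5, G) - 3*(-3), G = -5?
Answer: 1749/4 ≈ 437.25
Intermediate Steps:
u(P, X) = -P/8
Z = 67/8 (Z = -⅛*5 - 3*(-3) = -5/8 + 9 = 67/8 ≈ 8.3750)
52 + 46*Z = 52 + 46*(67/8) = 52 + 1541/4 = 1749/4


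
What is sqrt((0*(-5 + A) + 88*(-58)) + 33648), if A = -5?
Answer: 8*sqrt(446) ≈ 168.95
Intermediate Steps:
sqrt((0*(-5 + A) + 88*(-58)) + 33648) = sqrt((0*(-5 - 5) + 88*(-58)) + 33648) = sqrt((0*(-10) - 5104) + 33648) = sqrt((0 - 5104) + 33648) = sqrt(-5104 + 33648) = sqrt(28544) = 8*sqrt(446)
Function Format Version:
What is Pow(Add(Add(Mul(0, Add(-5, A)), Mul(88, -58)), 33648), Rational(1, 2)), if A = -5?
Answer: Mul(8, Pow(446, Rational(1, 2))) ≈ 168.95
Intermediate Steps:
Pow(Add(Add(Mul(0, Add(-5, A)), Mul(88, -58)), 33648), Rational(1, 2)) = Pow(Add(Add(Mul(0, Add(-5, -5)), Mul(88, -58)), 33648), Rational(1, 2)) = Pow(Add(Add(Mul(0, -10), -5104), 33648), Rational(1, 2)) = Pow(Add(Add(0, -5104), 33648), Rational(1, 2)) = Pow(Add(-5104, 33648), Rational(1, 2)) = Pow(28544, Rational(1, 2)) = Mul(8, Pow(446, Rational(1, 2)))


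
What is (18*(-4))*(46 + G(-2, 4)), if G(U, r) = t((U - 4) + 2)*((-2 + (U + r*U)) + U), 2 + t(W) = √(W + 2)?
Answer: -5328 + 1008*I*√2 ≈ -5328.0 + 1425.5*I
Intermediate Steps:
t(W) = -2 + √(2 + W) (t(W) = -2 + √(W + 2) = -2 + √(2 + W))
G(U, r) = (-2 + √U)*(-2 + 2*U + U*r) (G(U, r) = (-2 + √(2 + ((U - 4) + 2)))*((-2 + (U + r*U)) + U) = (-2 + √(2 + ((-4 + U) + 2)))*((-2 + (U + U*r)) + U) = (-2 + √(2 + (-2 + U)))*((-2 + U + U*r) + U) = (-2 + √U)*(-2 + 2*U + U*r))
(18*(-4))*(46 + G(-2, 4)) = (18*(-4))*(46 + (-2 + √(-2))*(-2 + 2*(-2) - 2*4)) = -72*(46 + (-2 + I*√2)*(-2 - 4 - 8)) = -72*(46 + (-2 + I*√2)*(-14)) = -72*(46 + (28 - 14*I*√2)) = -72*(74 - 14*I*√2) = -5328 + 1008*I*√2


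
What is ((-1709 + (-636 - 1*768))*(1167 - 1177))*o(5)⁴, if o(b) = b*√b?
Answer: 486406250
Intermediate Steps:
o(b) = b^(3/2)
((-1709 + (-636 - 1*768))*(1167 - 1177))*o(5)⁴ = ((-1709 + (-636 - 1*768))*(1167 - 1177))*(5^(3/2))⁴ = ((-1709 + (-636 - 768))*(-10))*(5*√5)⁴ = ((-1709 - 1404)*(-10))*15625 = -3113*(-10)*15625 = 31130*15625 = 486406250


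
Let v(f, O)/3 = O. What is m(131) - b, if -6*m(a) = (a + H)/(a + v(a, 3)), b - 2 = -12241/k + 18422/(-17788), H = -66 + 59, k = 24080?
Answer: -193916867/321251280 ≈ -0.60363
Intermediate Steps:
v(f, O) = 3*O
H = -7
b = 48831353/107083760 (b = 2 + (-12241/24080 + 18422/(-17788)) = 2 + (-12241*1/24080 + 18422*(-1/17788)) = 2 + (-12241/24080 - 9211/8894) = 2 - 165336167/107083760 = 48831353/107083760 ≈ 0.45601)
m(a) = -(-7 + a)/(6*(9 + a)) (m(a) = -(a - 7)/(6*(a + 3*3)) = -(-7 + a)/(6*(a + 9)) = -(-7 + a)/(6*(9 + a)))
m(131) - b = (7 - 1*131)/(6*(9 + 131)) - 1*48831353/107083760 = (⅙)*(7 - 131)/140 - 48831353/107083760 = (⅙)*(1/140)*(-124) - 48831353/107083760 = -31/210 - 48831353/107083760 = -193916867/321251280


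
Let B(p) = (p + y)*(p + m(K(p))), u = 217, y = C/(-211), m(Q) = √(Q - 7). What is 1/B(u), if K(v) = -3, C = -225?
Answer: 45787/2167119188 - 211*I*√10/2167119188 ≈ 2.1128e-5 - 3.0789e-7*I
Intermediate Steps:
m(Q) = √(-7 + Q)
y = 225/211 (y = -225/(-211) = -225*(-1/211) = 225/211 ≈ 1.0664)
B(p) = (225/211 + p)*(p + I*√10) (B(p) = (p + 225/211)*(p + √(-7 - 3)) = (225/211 + p)*(p + √(-10)) = (225/211 + p)*(p + I*√10))
1/B(u) = 1/(217² + (225/211)*217 + 225*I*√10/211 + I*217*√10) = 1/(47089 + 48825/211 + 225*I*√10/211 + 217*I*√10) = 1/(9984604/211 + 46012*I*√10/211)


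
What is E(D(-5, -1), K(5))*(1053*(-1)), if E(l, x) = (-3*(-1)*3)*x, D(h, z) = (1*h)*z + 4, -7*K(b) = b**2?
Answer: 236925/7 ≈ 33846.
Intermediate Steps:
K(b) = -b**2/7
D(h, z) = 4 + h*z (D(h, z) = h*z + 4 = 4 + h*z)
E(l, x) = 9*x (E(l, x) = (3*3)*x = 9*x)
E(D(-5, -1), K(5))*(1053*(-1)) = (9*(-1/7*5**2))*(1053*(-1)) = (9*(-1/7*25))*(-1053) = (9*(-25/7))*(-1053) = -225/7*(-1053) = 236925/7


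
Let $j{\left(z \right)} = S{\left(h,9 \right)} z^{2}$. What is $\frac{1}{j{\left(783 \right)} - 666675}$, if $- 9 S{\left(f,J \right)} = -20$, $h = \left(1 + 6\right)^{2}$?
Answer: $\frac{1}{695745} \approx 1.4373 \cdot 10^{-6}$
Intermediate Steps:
$h = 49$ ($h = 7^{2} = 49$)
$S{\left(f,J \right)} = \frac{20}{9}$ ($S{\left(f,J \right)} = \left(- \frac{1}{9}\right) \left(-20\right) = \frac{20}{9}$)
$j{\left(z \right)} = \frac{20 z^{2}}{9}$
$\frac{1}{j{\left(783 \right)} - 666675} = \frac{1}{\frac{20 \cdot 783^{2}}{9} - 666675} = \frac{1}{\frac{20}{9} \cdot 613089 - 666675} = \frac{1}{1362420 - 666675} = \frac{1}{695745}$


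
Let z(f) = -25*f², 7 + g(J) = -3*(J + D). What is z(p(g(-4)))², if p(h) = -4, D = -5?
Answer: 160000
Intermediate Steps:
g(J) = 8 - 3*J (g(J) = -7 - 3*(J - 5) = -7 - 3*(-5 + J) = -7 + (15 - 3*J) = 8 - 3*J)
z(p(g(-4)))² = (-25*(-4)²)² = (-25*16)² = (-400)² = 160000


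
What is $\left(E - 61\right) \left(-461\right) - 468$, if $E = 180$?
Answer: $-55327$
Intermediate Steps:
$\left(E - 61\right) \left(-461\right) - 468 = \left(180 - 61\right) \left(-461\right) - 468 = 119 \left(-461\right) - 468 = -54859 - 468 = -55327$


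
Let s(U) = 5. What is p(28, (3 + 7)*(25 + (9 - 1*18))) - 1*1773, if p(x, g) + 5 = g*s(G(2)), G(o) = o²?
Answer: -978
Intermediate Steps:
p(x, g) = -5 + 5*g (p(x, g) = -5 + g*5 = -5 + 5*g)
p(28, (3 + 7)*(25 + (9 - 1*18))) - 1*1773 = (-5 + 5*((3 + 7)*(25 + (9 - 1*18)))) - 1*1773 = (-5 + 5*(10*(25 + (9 - 18)))) - 1773 = (-5 + 5*(10*(25 - 9))) - 1773 = (-5 + 5*(10*16)) - 1773 = (-5 + 5*160) - 1773 = (-5 + 800) - 1773 = 795 - 1773 = -978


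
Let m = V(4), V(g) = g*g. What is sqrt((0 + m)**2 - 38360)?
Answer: 2*I*sqrt(9526) ≈ 195.2*I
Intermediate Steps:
V(g) = g**2
m = 16 (m = 4**2 = 16)
sqrt((0 + m)**2 - 38360) = sqrt((0 + 16)**2 - 38360) = sqrt(16**2 - 38360) = sqrt(256 - 38360) = sqrt(-38104) = 2*I*sqrt(9526)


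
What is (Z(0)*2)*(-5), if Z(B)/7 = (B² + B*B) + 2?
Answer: -140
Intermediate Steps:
Z(B) = 14 + 14*B² (Z(B) = 7*((B² + B*B) + 2) = 7*((B² + B²) + 2) = 7*(2*B² + 2) = 7*(2 + 2*B²) = 14 + 14*B²)
(Z(0)*2)*(-5) = ((14 + 14*0²)*2)*(-5) = ((14 + 14*0)*2)*(-5) = ((14 + 0)*2)*(-5) = (14*2)*(-5) = 28*(-5) = -140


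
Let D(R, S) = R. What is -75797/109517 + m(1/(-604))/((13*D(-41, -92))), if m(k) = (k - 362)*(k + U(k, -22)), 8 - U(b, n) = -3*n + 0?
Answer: -853631093280205/21295244213776 ≈ -40.086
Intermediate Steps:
U(b, n) = 8 + 3*n (U(b, n) = 8 - (-3*n + 0) = 8 - (-3)*n = 8 + 3*n)
m(k) = (-362 + k)*(-58 + k) (m(k) = (k - 362)*(k + (8 + 3*(-22))) = (-362 + k)*(k + (8 - 66)) = (-362 + k)*(k - 58) = (-362 + k)*(-58 + k))
-75797/109517 + m(1/(-604))/((13*D(-41, -92))) = -75797/109517 + (20996 + (1/(-604))² - 420/(-604))/((13*(-41))) = -75797*1/109517 + (20996 + (-1/604)² - 420*(-1/604))/(-533) = -75797/109517 + (20996 + 1/364816 + 105/151)*(-1/533) = -75797/109517 + (7659930417/364816)*(-1/533) = -75797/109517 - 7659930417/194446928 = -853631093280205/21295244213776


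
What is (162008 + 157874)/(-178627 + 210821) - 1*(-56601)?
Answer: 911266238/16097 ≈ 56611.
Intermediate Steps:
(162008 + 157874)/(-178627 + 210821) - 1*(-56601) = 319882/32194 + 56601 = 319882*(1/32194) + 56601 = 159941/16097 + 56601 = 911266238/16097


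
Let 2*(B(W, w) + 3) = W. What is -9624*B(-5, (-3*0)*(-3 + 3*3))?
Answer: 52932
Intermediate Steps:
B(W, w) = -3 + W/2
-9624*B(-5, (-3*0)*(-3 + 3*3)) = -9624*(-3 + (½)*(-5)) = -9624*(-3 - 5/2) = -9624*(-11/2) = 52932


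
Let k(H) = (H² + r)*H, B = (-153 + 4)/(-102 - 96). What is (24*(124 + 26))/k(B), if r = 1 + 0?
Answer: 5588922240/1829869 ≈ 3054.3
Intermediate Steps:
r = 1
B = 149/198 (B = -149/(-198) = -149*(-1/198) = 149/198 ≈ 0.75253)
k(H) = H*(1 + H²) (k(H) = (H² + 1)*H = (1 + H²)*H = H*(1 + H²))
(24*(124 + 26))/k(B) = (24*(124 + 26))/(149/198 + (149/198)³) = (24*150)/(149/198 + 3307949/7762392) = 3600/(9149345/7762392) = 3600*(7762392/9149345) = 5588922240/1829869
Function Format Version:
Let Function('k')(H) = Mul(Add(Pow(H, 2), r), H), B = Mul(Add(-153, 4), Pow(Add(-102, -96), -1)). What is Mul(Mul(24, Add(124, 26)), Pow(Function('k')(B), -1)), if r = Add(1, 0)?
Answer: Rational(5588922240, 1829869) ≈ 3054.3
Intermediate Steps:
r = 1
B = Rational(149, 198) (B = Mul(-149, Pow(-198, -1)) = Mul(-149, Rational(-1, 198)) = Rational(149, 198) ≈ 0.75253)
Function('k')(H) = Mul(H, Add(1, Pow(H, 2))) (Function('k')(H) = Mul(Add(Pow(H, 2), 1), H) = Mul(Add(1, Pow(H, 2)), H) = Mul(H, Add(1, Pow(H, 2))))
Mul(Mul(24, Add(124, 26)), Pow(Function('k')(B), -1)) = Mul(Mul(24, Add(124, 26)), Pow(Add(Rational(149, 198), Pow(Rational(149, 198), 3)), -1)) = Mul(Mul(24, 150), Pow(Add(Rational(149, 198), Rational(3307949, 7762392)), -1)) = Mul(3600, Pow(Rational(9149345, 7762392), -1)) = Mul(3600, Rational(7762392, 9149345)) = Rational(5588922240, 1829869)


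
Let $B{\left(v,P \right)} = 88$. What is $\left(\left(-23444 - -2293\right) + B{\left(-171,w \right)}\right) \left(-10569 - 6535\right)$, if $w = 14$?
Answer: $360261552$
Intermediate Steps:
$\left(\left(-23444 - -2293\right) + B{\left(-171,w \right)}\right) \left(-10569 - 6535\right) = \left(\left(-23444 - -2293\right) + 88\right) \left(-10569 - 6535\right) = \left(\left(-23444 + 2293\right) + 88\right) \left(-17104\right) = \left(-21151 + 88\right) \left(-17104\right) = \left(-21063\right) \left(-17104\right) = 360261552$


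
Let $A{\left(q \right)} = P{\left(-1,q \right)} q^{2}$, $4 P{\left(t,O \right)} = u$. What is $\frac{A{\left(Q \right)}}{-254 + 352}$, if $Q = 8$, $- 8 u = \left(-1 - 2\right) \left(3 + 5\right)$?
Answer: $\frac{24}{49} \approx 0.4898$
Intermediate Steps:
$u = 3$ ($u = - \frac{\left(-1 - 2\right) \left(3 + 5\right)}{8} = - \frac{\left(-3\right) 8}{8} = \left(- \frac{1}{8}\right) \left(-24\right) = 3$)
$P{\left(t,O \right)} = \frac{3}{4}$ ($P{\left(t,O \right)} = \frac{1}{4} \cdot 3 = \frac{3}{4}$)
$A{\left(q \right)} = \frac{3 q^{2}}{4}$
$\frac{A{\left(Q \right)}}{-254 + 352} = \frac{\frac{3}{4} \cdot 8^{2}}{-254 + 352} = \frac{\frac{3}{4} \cdot 64}{98} = \frac{1}{98} \cdot 48 = \frac{24}{49}$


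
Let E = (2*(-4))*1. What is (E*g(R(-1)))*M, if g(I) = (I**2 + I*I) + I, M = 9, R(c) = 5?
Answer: -3960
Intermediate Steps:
g(I) = I + 2*I**2 (g(I) = (I**2 + I**2) + I = 2*I**2 + I = I + 2*I**2)
E = -8 (E = -8*1 = -8)
(E*g(R(-1)))*M = -40*(1 + 2*5)*9 = -40*(1 + 10)*9 = -40*11*9 = -8*55*9 = -440*9 = -3960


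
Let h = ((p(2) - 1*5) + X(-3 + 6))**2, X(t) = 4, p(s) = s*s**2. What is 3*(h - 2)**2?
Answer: 6627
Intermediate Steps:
p(s) = s**3
h = 49 (h = ((2**3 - 1*5) + 4)**2 = ((8 - 5) + 4)**2 = (3 + 4)**2 = 7**2 = 49)
3*(h - 2)**2 = 3*(49 - 2)**2 = 3*47**2 = 3*2209 = 6627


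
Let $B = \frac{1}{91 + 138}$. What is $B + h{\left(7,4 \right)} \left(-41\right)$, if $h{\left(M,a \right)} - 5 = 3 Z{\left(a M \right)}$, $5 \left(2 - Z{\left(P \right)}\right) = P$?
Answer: $\frac{272286}{1145} \approx 237.8$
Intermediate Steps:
$Z{\left(P \right)} = 2 - \frac{P}{5}$
$h{\left(M,a \right)} = 11 - \frac{3 M a}{5}$ ($h{\left(M,a \right)} = 5 + 3 \left(2 - \frac{a M}{5}\right) = 5 + 3 \left(2 - \frac{M a}{5}\right) = 5 - \left(-6 + \frac{3 M a}{5}\right) = 11 - \frac{3 M a}{5}$)
$B = \frac{1}{229} \approx 0.0043668$
$B + h{\left(7,4 \right)} \left(-41\right) = \frac{1}{229} + \left(11 - \frac{21}{5} \cdot 4\right) \left(-41\right) = \frac{1}{229} + \left(11 - \frac{84}{5}\right) \left(-41\right) = \frac{1}{229} - - \frac{1189}{5} = \frac{1}{229} + \frac{1189}{5} = \frac{272286}{1145}$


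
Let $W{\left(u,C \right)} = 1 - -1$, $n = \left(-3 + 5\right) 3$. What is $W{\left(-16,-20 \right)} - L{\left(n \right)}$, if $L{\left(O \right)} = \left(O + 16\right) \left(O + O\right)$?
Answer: $-262$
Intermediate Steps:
$n = 6$ ($n = 2 \cdot 3 = 6$)
$L{\left(O \right)} = 2 O \left(16 + O\right)$ ($L{\left(O \right)} = \left(16 + O\right) 2 O = 2 O \left(16 + O\right)$)
$W{\left(u,C \right)} = 2$ ($W{\left(u,C \right)} = 1 + 1 = 2$)
$W{\left(-16,-20 \right)} - L{\left(n \right)} = 2 - 2 \cdot 6 \left(16 + 6\right) = 2 - 2 \cdot 6 \cdot 22 = 2 - 264 = -262$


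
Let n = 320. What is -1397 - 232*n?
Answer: -75637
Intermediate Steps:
-1397 - 232*n = -1397 - 232*320 = -1397 - 74240 = -75637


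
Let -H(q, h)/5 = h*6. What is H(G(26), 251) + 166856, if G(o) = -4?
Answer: 159326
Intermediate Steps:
H(q, h) = -30*h (H(q, h) = -5*h*6 = -30*h)
H(G(26), 251) + 166856 = -30*251 + 166856 = -7530 + 166856 = 159326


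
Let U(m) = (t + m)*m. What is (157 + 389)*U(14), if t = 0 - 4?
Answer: 76440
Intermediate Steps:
t = -4
U(m) = m*(-4 + m) (U(m) = (-4 + m)*m = m*(-4 + m))
(157 + 389)*U(14) = (157 + 389)*(14*(-4 + 14)) = 546*(14*10) = 546*140 = 76440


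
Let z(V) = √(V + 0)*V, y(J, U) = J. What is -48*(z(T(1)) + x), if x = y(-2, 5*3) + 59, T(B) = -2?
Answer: -2736 + 96*I*√2 ≈ -2736.0 + 135.76*I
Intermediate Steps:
z(V) = V^(3/2) (z(V) = √V*V = V^(3/2))
x = 57 (x = -2 + 59 = 57)
-48*(z(T(1)) + x) = -48*((-2)^(3/2) + 57) = -48*(-2*I*√2 + 57) = -48*(57 - 2*I*√2) = -2736 + 96*I*√2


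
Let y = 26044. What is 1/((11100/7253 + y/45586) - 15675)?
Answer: -165317629/2591006383709 ≈ -6.3804e-5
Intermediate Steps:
1/((11100/7253 + y/45586) - 15675) = 1/((11100/7253 + 26044/45586) - 15675) = 1/((11100*(1/7253) + 26044*(1/45586)) - 15675) = 1/((11100/7253 + 13022/22793) - 15675) = 1/(347450866/165317629 - 15675) = 1/(-2591006383709/165317629) = -165317629/2591006383709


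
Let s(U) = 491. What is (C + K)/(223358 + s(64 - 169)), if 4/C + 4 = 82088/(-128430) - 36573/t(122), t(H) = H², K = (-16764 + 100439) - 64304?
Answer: 131380726905561/1518264422856019 ≈ 0.086534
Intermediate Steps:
K = 19371 (K = 83675 - 64304 = 19371)
C = -3823104240/6782538331 (C = 4/(-4 + (82088/(-128430) - 36573/(122²))) = 4/(-4 + (82088*(-1/128430) - 36573/14884)) = 4/(-4 + (-41044/64215 - 36573*1/14884)) = 4/(-4 + (-41044/64215 - 36573/14884)) = 4/(-4 - 2959434091/955776060) = 4/(-6782538331/955776060) = 4*(-955776060/6782538331) = -3823104240/6782538331 ≈ -0.56367)
(C + K)/(223358 + s(64 - 169)) = (-3823104240/6782538331 + 19371)/(223358 + 491) = (131380726905561/6782538331)/223849 = (131380726905561/6782538331)*(1/223849) = 131380726905561/1518264422856019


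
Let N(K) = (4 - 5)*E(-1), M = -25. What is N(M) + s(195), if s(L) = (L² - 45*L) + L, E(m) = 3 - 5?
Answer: 29447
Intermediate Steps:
E(m) = -2
s(L) = L² - 44*L
N(K) = 2 (N(K) = (4 - 5)*(-2) = -1*(-2) = 2)
N(M) + s(195) = 2 + 195*(-44 + 195) = 2 + 195*151 = 2 + 29445 = 29447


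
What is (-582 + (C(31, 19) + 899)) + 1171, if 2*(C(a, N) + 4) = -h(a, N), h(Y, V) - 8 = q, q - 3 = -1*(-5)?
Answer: 1476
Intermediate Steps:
q = 8 (q = 3 - 1*(-5) = 3 + 5 = 8)
h(Y, V) = 16 (h(Y, V) = 8 + 8 = 16)
C(a, N) = -12 (C(a, N) = -4 + (-1*16)/2 = -4 + (½)*(-16) = -4 - 8 = -12)
(-582 + (C(31, 19) + 899)) + 1171 = (-582 + (-12 + 899)) + 1171 = (-582 + 887) + 1171 = 305 + 1171 = 1476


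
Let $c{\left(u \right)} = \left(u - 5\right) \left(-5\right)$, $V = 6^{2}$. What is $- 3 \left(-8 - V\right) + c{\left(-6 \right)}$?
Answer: $187$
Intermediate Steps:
$V = 36$
$c{\left(u \right)} = 25 - 5 u$ ($c{\left(u \right)} = \left(u - 5\right) \left(-5\right) = \left(-5 + u\right) \left(-5\right) = 25 - 5 u$)
$- 3 \left(-8 - V\right) + c{\left(-6 \right)} = - 3 \left(-8 - 36\right) + \left(25 - -30\right) = - 3 \left(-8 - 36\right) + \left(25 + 30\right) = \left(-3\right) \left(-44\right) + 55 = 132 + 55 = 187$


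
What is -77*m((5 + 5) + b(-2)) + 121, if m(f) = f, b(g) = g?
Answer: -495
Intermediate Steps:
-77*m((5 + 5) + b(-2)) + 121 = -77*((5 + 5) - 2) + 121 = -77*(10 - 2) + 121 = -77*8 + 121 = -616 + 121 = -495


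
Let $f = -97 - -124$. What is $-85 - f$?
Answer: $-112$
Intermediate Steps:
$f = 27$ ($f = -97 + 124 = 27$)
$-85 - f = -85 - 27 = -112$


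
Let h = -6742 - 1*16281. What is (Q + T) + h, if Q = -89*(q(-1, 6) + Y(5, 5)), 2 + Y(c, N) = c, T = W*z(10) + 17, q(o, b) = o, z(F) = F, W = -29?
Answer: -23474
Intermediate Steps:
T = -273 (T = -29*10 + 17 = -290 + 17 = -273)
Y(c, N) = -2 + c
h = -23023 (h = -6742 - 16281 = -23023)
Q = -178 (Q = -89*(-1 + (-2 + 5)) = -89*(-1 + 3) = -89*2 = -178)
(Q + T) + h = (-178 - 273) - 23023 = -451 - 23023 = -23474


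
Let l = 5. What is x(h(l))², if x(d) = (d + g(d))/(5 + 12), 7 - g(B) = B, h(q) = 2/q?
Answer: 49/289 ≈ 0.16955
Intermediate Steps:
g(B) = 7 - B
x(d) = 7/17 (x(d) = (d + (7 - d))/(5 + 12) = 7/17)
x(h(l))² = (7/17)² = 49/289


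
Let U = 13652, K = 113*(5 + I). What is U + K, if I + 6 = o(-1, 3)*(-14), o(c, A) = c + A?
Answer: 10375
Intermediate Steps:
o(c, A) = A + c
I = -34 (I = -6 + (3 - 1)*(-14) = -6 + 2*(-14) = -6 - 28 = -34)
K = -3277 (K = 113*(5 - 34) = 113*(-29) = -3277)
U + K = 13652 - 3277 = 10375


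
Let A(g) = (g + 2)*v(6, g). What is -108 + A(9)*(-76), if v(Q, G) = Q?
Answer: -5124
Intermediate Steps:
A(g) = 12 + 6*g (A(g) = (g + 2)*6 = (2 + g)*6 = 12 + 6*g)
-108 + A(9)*(-76) = -108 + (12 + 6*9)*(-76) = -108 + (12 + 54)*(-76) = -108 + 66*(-76) = -108 - 5016 = -5124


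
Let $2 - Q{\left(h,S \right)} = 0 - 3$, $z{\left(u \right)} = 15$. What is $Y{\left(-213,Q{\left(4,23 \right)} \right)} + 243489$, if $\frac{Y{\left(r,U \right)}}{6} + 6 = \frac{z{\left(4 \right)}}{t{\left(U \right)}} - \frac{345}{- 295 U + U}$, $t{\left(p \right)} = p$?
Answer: $\frac{11930148}{49} \approx 2.4347 \cdot 10^{5}$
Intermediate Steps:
$Q{\left(h,S \right)} = 5$ ($Q{\left(h,S \right)} = 2 - \left(0 - 3\right) = 2 - -3 = 2 + 3 = 5$)
$Y{\left(r,U \right)} = -36 + \frac{4755}{49 U}$ ($Y{\left(r,U \right)} = -36 + 6 \left(\frac{15}{U} - \frac{345}{- 295 U + U}\right) = -36 + 6 \left(\frac{15}{U} - \frac{345}{\left(-294\right) U}\right) = -36 + 6 \left(\frac{15}{U} - 345 \left(- \frac{1}{294 U}\right)\right) = -36 + 6 \left(\frac{15}{U} + \frac{115}{98 U}\right) = -36 + 6 \frac{1585}{98 U} = -36 + \frac{4755}{49 U}$)
$Y{\left(-213,Q{\left(4,23 \right)} \right)} + 243489 = \left(-36 + \frac{4755}{49 \cdot 5}\right) + 243489 = \left(-36 + \frac{4755}{49} \cdot \frac{1}{5}\right) + 243489 = \left(-36 + \frac{951}{49}\right) + 243489 = - \frac{813}{49} + 243489 = \frac{11930148}{49}$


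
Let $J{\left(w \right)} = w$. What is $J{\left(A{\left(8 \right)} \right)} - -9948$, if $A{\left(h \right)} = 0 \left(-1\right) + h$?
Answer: $9956$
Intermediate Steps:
$A{\left(h \right)} = h$ ($A{\left(h \right)} = 0 + h = h$)
$J{\left(A{\left(8 \right)} \right)} - -9948 = 8 - -9948 = 8 + 9948 = 9956$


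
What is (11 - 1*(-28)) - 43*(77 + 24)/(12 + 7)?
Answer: -3602/19 ≈ -189.58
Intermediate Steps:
(11 - 1*(-28)) - 43*(77 + 24)/(12 + 7) = (11 + 28) - 4343/19 = 39 - 4343/19 = -3602/19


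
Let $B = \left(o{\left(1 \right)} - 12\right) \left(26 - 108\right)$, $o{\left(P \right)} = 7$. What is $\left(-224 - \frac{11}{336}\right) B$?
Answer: $- \frac{15431375}{168} \approx -91853.0$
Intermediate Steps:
$B = 410$ ($B = \left(7 - 12\right) \left(26 - 108\right) = \left(-5\right) \left(-82\right) = 410$)
$\left(-224 - \frac{11}{336}\right) B = \left(-224 - \frac{11}{336}\right) 410 = \left(- \frac{75275}{336}\right) 410 = - \frac{15431375}{168}$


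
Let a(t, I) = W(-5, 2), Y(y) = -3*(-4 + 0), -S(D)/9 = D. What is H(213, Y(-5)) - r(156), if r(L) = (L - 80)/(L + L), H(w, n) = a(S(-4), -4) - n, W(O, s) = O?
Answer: -1345/78 ≈ -17.244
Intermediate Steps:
S(D) = -9*D
Y(y) = 12 (Y(y) = -3*(-4) = 12)
a(t, I) = -5
H(w, n) = -5 - n
r(L) = (-80 + L)/(2*L) (r(L) = (-80 + L)/((2*L)) = (-80 + L)*(1/(2*L)) = (-80 + L)/(2*L))
H(213, Y(-5)) - r(156) = (-5 - 1*12) - (-80 + 156)/(2*156) = (-5 - 12) - 76/(2*156) = -17 - 1*19/78 = -17 - 19/78 = -1345/78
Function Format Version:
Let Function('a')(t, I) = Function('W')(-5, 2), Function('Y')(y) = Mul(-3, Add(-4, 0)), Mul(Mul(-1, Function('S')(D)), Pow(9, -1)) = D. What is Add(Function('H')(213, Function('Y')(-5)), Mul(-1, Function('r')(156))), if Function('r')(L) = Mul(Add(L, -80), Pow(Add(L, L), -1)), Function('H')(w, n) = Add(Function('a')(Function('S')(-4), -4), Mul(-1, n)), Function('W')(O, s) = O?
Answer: Rational(-1345, 78) ≈ -17.244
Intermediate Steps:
Function('S')(D) = Mul(-9, D)
Function('Y')(y) = 12 (Function('Y')(y) = Mul(-3, -4) = 12)
Function('a')(t, I) = -5
Function('H')(w, n) = Add(-5, Mul(-1, n))
Function('r')(L) = Mul(Rational(1, 2), Pow(L, -1), Add(-80, L)) (Function('r')(L) = Mul(Add(-80, L), Pow(Mul(2, L), -1)) = Mul(Add(-80, L), Mul(Rational(1, 2), Pow(L, -1))) = Mul(Rational(1, 2), Pow(L, -1), Add(-80, L)))
Add(Function('H')(213, Function('Y')(-5)), Mul(-1, Function('r')(156))) = Add(Add(-5, Mul(-1, 12)), Mul(-1, Mul(Rational(1, 2), Pow(156, -1), Add(-80, 156)))) = Add(Add(-5, -12), Mul(-1, Mul(Rational(1, 2), Rational(1, 156), 76))) = Add(-17, Mul(-1, Rational(19, 78))) = Add(-17, Rational(-19, 78)) = Rational(-1345, 78)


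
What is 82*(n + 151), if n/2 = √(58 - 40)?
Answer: 12382 + 492*√2 ≈ 13078.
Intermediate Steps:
n = 6*√2 (n = 2*√(58 - 40) = 2*√18 = 2*(3*√2) = 6*√2 ≈ 8.4853)
82*(n + 151) = 82*(6*√2 + 151) = 82*(151 + 6*√2) = 12382 + 492*√2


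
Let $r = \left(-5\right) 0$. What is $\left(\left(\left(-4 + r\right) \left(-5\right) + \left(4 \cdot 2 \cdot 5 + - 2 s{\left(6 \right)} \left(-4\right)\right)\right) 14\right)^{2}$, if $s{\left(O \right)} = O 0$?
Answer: $705600$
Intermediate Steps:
$s{\left(O \right)} = 0$
$r = 0$
$\left(\left(\left(-4 + r\right) \left(-5\right) + \left(4 \cdot 2 \cdot 5 + - 2 s{\left(6 \right)} \left(-4\right)\right)\right) 14\right)^{2} = \left(\left(\left(-4 + 0\right) \left(-5\right) + \left(4 \cdot 2 \cdot 5 + \left(-2\right) 0 \left(-4\right)\right)\right) 14\right)^{2} = \left(\left(\left(-4\right) \left(-5\right) + \left(4 \cdot 10 + 0 \left(-4\right)\right)\right) 14\right)^{2} = \left(\left(20 + \left(40 + 0\right)\right) 14\right)^{2} = \left(\left(20 + 40\right) 14\right)^{2} = \left(60 \cdot 14\right)^{2} = 840^{2} = 705600$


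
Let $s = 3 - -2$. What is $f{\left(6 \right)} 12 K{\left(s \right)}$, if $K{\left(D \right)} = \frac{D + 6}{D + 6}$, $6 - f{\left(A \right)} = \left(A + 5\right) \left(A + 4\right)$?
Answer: $-1248$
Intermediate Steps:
$s = 5$ ($s = 3 + 2 = 5$)
$f{\left(A \right)} = 6 - \left(4 + A\right) \left(5 + A\right)$ ($f{\left(A \right)} = 6 - \left(A + 5\right) \left(A + 4\right) = 6 - \left(5 + A\right) \left(4 + A\right) = 6 - \left(4 + A\right) \left(5 + A\right)$)
$K{\left(D \right)} = 1$ ($K{\left(D \right)} = \frac{6 + D}{6 + D} = 1$)
$f{\left(6 \right)} 12 K{\left(s \right)} = \left(-14 - 6^{2} - 54\right) 12 \cdot 1 = \left(-14 - 36 - 54\right) 12 \cdot 1 = \left(-104\right) 12 \cdot 1 = \left(-1248\right) 1 = -1248$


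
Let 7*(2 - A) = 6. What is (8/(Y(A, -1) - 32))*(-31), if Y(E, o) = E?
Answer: 217/27 ≈ 8.0370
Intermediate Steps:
A = 8/7 (A = 2 - 1/7*6 = 2 - 6/7 = 8/7 ≈ 1.1429)
(8/(Y(A, -1) - 32))*(-31) = (8/(8/7 - 32))*(-31) = (8/(-216/7))*(-31) = -7/216*8*(-31) = -7/27*(-31) = 217/27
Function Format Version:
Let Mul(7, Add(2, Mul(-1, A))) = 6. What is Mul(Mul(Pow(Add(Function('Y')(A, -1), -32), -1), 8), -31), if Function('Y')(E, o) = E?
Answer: Rational(217, 27) ≈ 8.0370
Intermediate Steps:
A = Rational(8, 7) (A = Add(2, Mul(Rational(-1, 7), 6)) = Add(2, Rational(-6, 7)) = Rational(8, 7) ≈ 1.1429)
Mul(Mul(Pow(Add(Function('Y')(A, -1), -32), -1), 8), -31) = Mul(Mul(Pow(Add(Rational(8, 7), -32), -1), 8), -31) = Mul(Mul(Pow(Rational(-216, 7), -1), 8), -31) = Mul(Mul(Rational(-7, 216), 8), -31) = Mul(Rational(-7, 27), -31) = Rational(217, 27)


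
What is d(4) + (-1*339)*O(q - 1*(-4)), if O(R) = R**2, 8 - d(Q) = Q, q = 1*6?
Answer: -33896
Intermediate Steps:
q = 6
d(Q) = 8 - Q
d(4) + (-1*339)*O(q - 1*(-4)) = (8 - 1*4) + (-1*339)*(6 - 1*(-4))**2 = (8 - 4) - 339*(6 + 4)**2 = 4 - 339*10**2 = 4 - 339*100 = 4 - 33900 = -33896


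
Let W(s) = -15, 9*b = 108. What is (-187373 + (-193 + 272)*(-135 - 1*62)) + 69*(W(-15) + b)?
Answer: -203143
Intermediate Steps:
b = 12 (b = (1/9)*108 = 12)
(-187373 + (-193 + 272)*(-135 - 1*62)) + 69*(W(-15) + b) = (-187373 + (-193 + 272)*(-135 - 1*62)) + 69*(-15 + 12) = (-187373 + 79*(-135 - 62)) + 69*(-3) = (-187373 + 79*(-197)) - 207 = (-187373 - 15563) - 207 = -202936 - 207 = -203143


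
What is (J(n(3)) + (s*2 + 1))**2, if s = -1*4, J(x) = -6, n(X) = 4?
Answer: 169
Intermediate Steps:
s = -4
(J(n(3)) + (s*2 + 1))**2 = (-6 + (-4*2 + 1))**2 = (-6 + (-8 + 1))**2 = (-6 - 7)**2 = (-13)**2 = 169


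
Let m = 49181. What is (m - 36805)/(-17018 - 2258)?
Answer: -3094/4819 ≈ -0.64204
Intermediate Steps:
(m - 36805)/(-17018 - 2258) = (49181 - 36805)/(-17018 - 2258) = 12376/(-19276) = 12376*(-1/19276) = -3094/4819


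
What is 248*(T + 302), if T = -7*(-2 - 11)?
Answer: 97464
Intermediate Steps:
T = 91 (T = -7*(-13) = 91)
248*(T + 302) = 248*(91 + 302) = 248*393 = 97464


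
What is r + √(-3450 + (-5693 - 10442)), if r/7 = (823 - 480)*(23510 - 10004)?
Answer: 32427906 + I*√19585 ≈ 3.2428e+7 + 139.95*I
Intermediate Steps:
r = 32427906 (r = 7*((823 - 480)*(23510 - 10004)) = 7*(343*13506) = 7*4632558 = 32427906)
r + √(-3450 + (-5693 - 10442)) = 32427906 + √(-3450 + (-5693 - 10442)) = 32427906 + √(-3450 - 16135) = 32427906 + √(-19585) = 32427906 + I*√19585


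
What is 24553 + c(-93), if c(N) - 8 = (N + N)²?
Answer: 59157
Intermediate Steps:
c(N) = 8 + 4*N² (c(N) = 8 + (N + N)² = 8 + (2*N)² = 8 + 4*N²)
24553 + c(-93) = 24553 + (8 + 4*(-93)²) = 24553 + (8 + 4*8649) = 24553 + (8 + 34596) = 24553 + 34604 = 59157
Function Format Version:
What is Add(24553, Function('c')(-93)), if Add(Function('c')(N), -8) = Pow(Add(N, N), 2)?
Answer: 59157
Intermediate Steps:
Function('c')(N) = Add(8, Mul(4, Pow(N, 2))) (Function('c')(N) = Add(8, Pow(Add(N, N), 2)) = Add(8, Pow(Mul(2, N), 2)) = Add(8, Mul(4, Pow(N, 2))))
Add(24553, Function('c')(-93)) = Add(24553, Add(8, Mul(4, Pow(-93, 2)))) = Add(24553, Add(8, Mul(4, 8649))) = Add(24553, Add(8, 34596)) = Add(24553, 34604) = 59157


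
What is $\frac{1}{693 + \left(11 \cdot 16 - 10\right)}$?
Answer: $\frac{1}{859} \approx 0.0011641$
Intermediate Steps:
$\frac{1}{693 + \left(11 \cdot 16 - 10\right)} = \frac{1}{693 + \left(176 - 10\right)} = \frac{1}{693 + 166} = \frac{1}{859}$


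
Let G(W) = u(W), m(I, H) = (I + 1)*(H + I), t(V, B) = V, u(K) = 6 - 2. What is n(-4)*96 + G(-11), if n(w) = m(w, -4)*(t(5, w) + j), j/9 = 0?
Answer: 11524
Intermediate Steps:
u(K) = 4
j = 0 (j = 9*0 = 0)
m(I, H) = (1 + I)*(H + I)
G(W) = 4
n(w) = -20 - 15*w + 5*w² (n(w) = (-4 + w + w² - 4*w)*(5 + 0) = (-4 + w² - 3*w)*5 = -20 - 15*w + 5*w²)
n(-4)*96 + G(-11) = (-20 - 15*(-4) + 5*(-4)²)*96 + 4 = (-20 + 60 + 5*16)*96 + 4 = (-20 + 60 + 80)*96 + 4 = 120*96 + 4 = 11520 + 4 = 11524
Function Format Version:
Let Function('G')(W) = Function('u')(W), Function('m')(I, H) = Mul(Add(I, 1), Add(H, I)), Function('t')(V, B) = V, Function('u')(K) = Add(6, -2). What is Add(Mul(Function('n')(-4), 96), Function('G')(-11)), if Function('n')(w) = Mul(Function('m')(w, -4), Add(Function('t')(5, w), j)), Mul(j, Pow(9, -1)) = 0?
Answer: 11524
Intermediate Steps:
Function('u')(K) = 4
j = 0 (j = Mul(9, 0) = 0)
Function('m')(I, H) = Mul(Add(1, I), Add(H, I))
Function('G')(W) = 4
Function('n')(w) = Add(-20, Mul(-15, w), Mul(5, Pow(w, 2))) (Function('n')(w) = Mul(Add(-4, w, Pow(w, 2), Mul(-4, w)), Add(5, 0)) = Mul(Add(-4, Pow(w, 2), Mul(-3, w)), 5) = Add(-20, Mul(-15, w), Mul(5, Pow(w, 2))))
Add(Mul(Function('n')(-4), 96), Function('G')(-11)) = Add(Mul(Add(-20, Mul(-15, -4), Mul(5, Pow(-4, 2))), 96), 4) = Add(Mul(Add(-20, 60, Mul(5, 16)), 96), 4) = Add(Mul(Add(-20, 60, 80), 96), 4) = Add(Mul(120, 96), 4) = Add(11520, 4) = 11524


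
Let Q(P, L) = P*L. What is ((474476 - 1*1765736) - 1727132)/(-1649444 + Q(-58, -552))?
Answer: 754598/404357 ≈ 1.8662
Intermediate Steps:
Q(P, L) = L*P
((474476 - 1*1765736) - 1727132)/(-1649444 + Q(-58, -552)) = ((474476 - 1*1765736) - 1727132)/(-1649444 - 552*(-58)) = ((474476 - 1765736) - 1727132)/(-1649444 + 32016) = (-1291260 - 1727132)/(-1617428) = -3018392*(-1/1617428) = 754598/404357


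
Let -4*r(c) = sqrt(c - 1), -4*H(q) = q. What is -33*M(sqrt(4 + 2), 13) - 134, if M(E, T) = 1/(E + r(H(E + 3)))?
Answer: 2*(-132 - 536*sqrt(6) + 67*sqrt(-7 - sqrt(6)))/(8*sqrt(6) - I*sqrt(7 + sqrt(6))) ≈ -147.15 - 2.0626*I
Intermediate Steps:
H(q) = -q/4
r(c) = -sqrt(-1 + c)/4 (r(c) = -sqrt(c - 1)/4 = -sqrt(-1 + c)/4)
M(E, T) = 1/(E - sqrt(-7/4 - E/4)/4) (M(E, T) = 1/(E - sqrt(-1 - (E + 3)/4)/4) = 1/(E - sqrt(-1 - (3 + E)/4)/4) = 1/(E - sqrt(-1 + (-3/4 - E/4))/4) = 1/(E - sqrt(-7/4 - E/4)/4))
-33*M(sqrt(4 + 2), 13) - 134 = -264/(-sqrt(-7 - sqrt(4 + 2)) + 8*sqrt(4 + 2)) - 134 = -264/(-sqrt(-7 - sqrt(6)) + 8*sqrt(6)) - 134 = -134 - 264/(-sqrt(-7 - sqrt(6)) + 8*sqrt(6))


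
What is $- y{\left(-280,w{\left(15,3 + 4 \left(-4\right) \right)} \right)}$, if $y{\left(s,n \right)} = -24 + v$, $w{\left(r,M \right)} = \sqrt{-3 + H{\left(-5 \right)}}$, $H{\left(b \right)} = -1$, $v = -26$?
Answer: $50$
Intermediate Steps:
$w{\left(r,M \right)} = 2 i$ ($w{\left(r,M \right)} = \sqrt{-3 - 1} = \sqrt{-4} = 2 i$)
$y{\left(s,n \right)} = -50$ ($y{\left(s,n \right)} = -24 - 26 = -50$)
$- y{\left(-280,w{\left(15,3 + 4 \left(-4\right) \right)} \right)} = \left(-1\right) \left(-50\right) = 50$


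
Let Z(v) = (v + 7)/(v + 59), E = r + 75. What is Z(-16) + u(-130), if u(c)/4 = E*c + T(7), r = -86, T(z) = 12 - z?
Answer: 246811/43 ≈ 5739.8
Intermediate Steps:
E = -11 (E = -86 + 75 = -11)
Z(v) = (7 + v)/(59 + v)
u(c) = 20 - 44*c (u(c) = 4*(-11*c + (12 - 1*7)) = 4*(-11*c + (12 - 7)) = 4*(-11*c + 5) = 4*(5 - 11*c) = 20 - 44*c)
Z(-16) + u(-130) = (7 - 16)/(59 - 16) + (20 - 44*(-130)) = -9/43 + (20 + 5720) = (1/43)*(-9) + 5740 = -9/43 + 5740 = 246811/43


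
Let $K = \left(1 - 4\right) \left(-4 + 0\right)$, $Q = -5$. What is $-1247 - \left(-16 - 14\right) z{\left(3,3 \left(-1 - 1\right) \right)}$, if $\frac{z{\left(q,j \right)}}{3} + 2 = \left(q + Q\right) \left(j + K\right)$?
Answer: $-2507$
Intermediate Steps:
$K = 12$ ($K = \left(-3\right) \left(-4\right) = 12$)
$z{\left(q,j \right)} = -6 + 3 \left(-5 + q\right) \left(12 + j\right)$ ($z{\left(q,j \right)} = -6 + 3 \left(q - 5\right) \left(j + 12\right) = -6 + 3 \left(-5 + q\right) \left(12 + j\right)$)
$-1247 - \left(-16 - 14\right) z{\left(3,3 \left(-1 - 1\right) \right)} = -1247 - \left(-16 - 14\right) \left(-186 - 15 \cdot 3 \left(-1 - 1\right) + 36 \cdot 3 + 3 \cdot 3 \left(-1 - 1\right) 3\right) = -1247 - - 30 \left(-186 - 15 \cdot 3 \left(-2\right) + 108 + 3 \cdot 3 \left(-2\right) 3\right) = -1247 - - 30 \left(-186 - -90 + 108 + 3 \left(-6\right) 3\right) = -1247 - - 30 \left(-186 + 90 + 108 - 54\right) = -1247 - \left(-30\right) \left(-42\right) = -1247 - 1260 = -2507$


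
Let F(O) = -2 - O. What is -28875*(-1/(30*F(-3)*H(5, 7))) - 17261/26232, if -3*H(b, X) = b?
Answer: -15166241/26232 ≈ -578.16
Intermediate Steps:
H(b, X) = -b/3
-28875*(-1/(30*F(-3)*H(5, 7))) - 17261/26232 = -28875*1/(50*(-2 - 1*(-3))) - 17261/26232 = -28875*1/(50*(-2 + 3)) - 17261*1/26232 = -28875/(50*1) - 17261/26232 = -28875/50 - 17261/26232 = -28875*1/50 - 17261/26232 = -1155/2 - 17261/26232 = -15166241/26232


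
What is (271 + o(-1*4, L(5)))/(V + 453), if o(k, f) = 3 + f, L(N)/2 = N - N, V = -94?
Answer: 274/359 ≈ 0.76323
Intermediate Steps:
L(N) = 0 (L(N) = 2*(N - N) = 2*0 = 0)
(271 + o(-1*4, L(5)))/(V + 453) = (271 + (3 + 0))/(-94 + 453) = (271 + 3)/359 = 274*(1/359) = 274/359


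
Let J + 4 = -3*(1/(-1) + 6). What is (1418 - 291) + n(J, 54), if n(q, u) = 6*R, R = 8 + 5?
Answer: 1205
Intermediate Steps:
R = 13
J = -19 (J = -4 - 3*(1/(-1) + 6) = -4 - 3*(1*(-1) + 6) = -4 - 3*(-1 + 6) = -4 - 3*5 = -4 - 15 = -19)
n(q, u) = 78 (n(q, u) = 6*13 = 78)
(1418 - 291) + n(J, 54) = (1418 - 291) + 78 = 1127 + 78 = 1205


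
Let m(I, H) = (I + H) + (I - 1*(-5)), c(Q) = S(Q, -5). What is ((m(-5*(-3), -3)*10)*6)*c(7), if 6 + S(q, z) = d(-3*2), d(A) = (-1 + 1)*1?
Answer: -11520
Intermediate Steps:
d(A) = 0 (d(A) = 0*1 = 0)
S(q, z) = -6 (S(q, z) = -6 + 0 = -6)
c(Q) = -6
m(I, H) = 5 + H + 2*I (m(I, H) = (H + I) + (I + 5) = (H + I) + (5 + I) = 5 + H + 2*I)
((m(-5*(-3), -3)*10)*6)*c(7) = (((5 - 3 + 2*(-5*(-3)))*10)*6)*(-6) = (((5 - 3 + 2*15)*10)*6)*(-6) = (((5 - 3 + 30)*10)*6)*(-6) = ((32*10)*6)*(-6) = (320*6)*(-6) = 1920*(-6) = -11520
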